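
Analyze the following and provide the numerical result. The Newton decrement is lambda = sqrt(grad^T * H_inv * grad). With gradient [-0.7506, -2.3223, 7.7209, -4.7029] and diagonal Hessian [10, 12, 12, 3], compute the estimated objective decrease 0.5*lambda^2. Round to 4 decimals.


Step 1: H is diagonal, so H^(-1) * g = [-0.0751, -0.1935, 0.6434, -1.5676].
Step 2: g^T H^(-1) g = sum_i g_i^2 / H_ii
  = (-0.7506)^2/10 + (-2.3223)^2/12 + (7.7209)^2/12 + (-4.7029)^2/3
  = 0.0563 + 0.4494 + 4.9677 + 7.3724 = 12.8459
Step 3: Objective decrease = 0.5 * g^T H^(-1) g = 6.4229


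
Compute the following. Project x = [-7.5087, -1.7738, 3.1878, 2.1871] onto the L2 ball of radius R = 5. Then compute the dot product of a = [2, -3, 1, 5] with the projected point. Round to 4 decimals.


Step 1: Compute ||x|| (intermediates to 6 decimals).
||x|| = sqrt((-7.5087)^2 + (-1.7738)^2 + 3.1878^2 + 2.1871^2) = 8.62974
Step 2: Project.
Since ||x|| > R, scale = R/||x|| = 5/8.62974 = 0.579392, proj(x) = scale * x
proj(x) = [-4.350481, -1.027726, 1.846986, 1.267188]
Step 3: Dot product.
a^T * proj(x) = 2*(-4.350481) - 3*(-1.027726) + 1*1.846986 + 5*1.267188 = 2.5651


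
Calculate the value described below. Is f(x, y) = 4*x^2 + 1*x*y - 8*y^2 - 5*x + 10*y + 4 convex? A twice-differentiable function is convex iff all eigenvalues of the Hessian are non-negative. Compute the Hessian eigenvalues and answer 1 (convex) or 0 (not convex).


The Hessian of f(x,y) = 4*x^2 + 1*x*y - 8*y^2 - 5*x + 10*y + 4 is:
H = [[8, 1], [1, -16]]
Trace = 8 - 16 = -8
Determinant = 8*-16 - (1)^2 = -129
Discriminant = (-8)^2 - 4*-129 = 580.0
Eigenvalues: lambda_1 = -16.0416, lambda_2 = 8.0416
The function is not convex.

0


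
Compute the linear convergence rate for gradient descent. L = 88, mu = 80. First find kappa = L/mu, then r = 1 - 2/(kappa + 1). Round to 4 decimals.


Step 1: Compute the condition number.
kappa = L/mu = 88/80 = 1.1
Step 2: Compute the convergence rate.
r = 1 - 2/(kappa + 1) = 1 - 2*mu/(L + mu) = (L - mu)/(L + mu) = 8/168 = 0.0476


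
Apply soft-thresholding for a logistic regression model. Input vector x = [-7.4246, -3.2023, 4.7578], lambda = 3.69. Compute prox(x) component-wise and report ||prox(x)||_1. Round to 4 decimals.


Soft-thresholding with lambda = 3.69:
prox(-7.4246) = sign(-7.4246)*max(|-7.4246| - 3.69, 0) = -3.7346
prox(-3.2023) = sign(-3.2023)*max(|-3.2023| - 3.69, 0) = 0.0
prox(4.7578) = sign(4.7578)*max(|4.7578| - 3.69, 0) = 1.0678
prox(x) = [-3.7346, 0.0, 1.0678]
||prox(x)||_1 = 3.7346 + 0.0 + 1.0678 = 4.8024


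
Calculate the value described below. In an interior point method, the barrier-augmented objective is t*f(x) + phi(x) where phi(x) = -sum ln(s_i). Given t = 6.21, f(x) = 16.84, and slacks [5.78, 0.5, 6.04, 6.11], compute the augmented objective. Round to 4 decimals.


Step 1: Compute log-barrier.
ln values: [1.7544, -0.6931, 1.7984, 1.8099]
phi = -(1.7544 - 0.6931 + 1.7984 + 1.8099) = -4.6696
Step 2: Compute augmented objective.
t*f(x) = 6.21*16.84 = 104.5764
Total = 104.5764 - 4.6696 = 99.9068


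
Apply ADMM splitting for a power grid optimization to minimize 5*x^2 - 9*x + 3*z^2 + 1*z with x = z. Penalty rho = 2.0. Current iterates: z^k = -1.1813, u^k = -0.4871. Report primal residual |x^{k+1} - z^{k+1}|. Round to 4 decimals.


ADMM iteration with rho = 2.0, z^k = -1.1813, u^k = -0.4871
Step 1: x-update.
Minimize 5*x^2 - 9*x + (2.0/2)*(x + 1.1813 - 0.4871)^2
FOC: (2*5 + 2.0)*x = 9 + 2.0*(-1.1813 + 0.4871)
x^{k+1} = 0.6343
Step 2: z-update.
Minimize 3*z^2 + 1*z + (2.0/2)*(0.6343 - z - 0.4871)^2
FOC: (2*3 + 2.0)*z = -1 + 2.0*(0.6343 - 0.4871)
z^{k+1} = -0.0882
Step 3: u-update.
u^{k+1} = -0.4871 + 0.6343 + 0.0882 = 0.2354
Step 4: Primal residual = |0.6343 + 0.0882| = 0.7225


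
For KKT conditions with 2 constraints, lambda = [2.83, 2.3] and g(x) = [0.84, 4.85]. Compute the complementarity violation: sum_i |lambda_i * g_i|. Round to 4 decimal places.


KKT complementary slackness check:
lambda_1 * g_1 = 2.83 * 0.84 = 2.3772
lambda_2 * g_2 = 2.3 * 4.85 = 11.155
Total violation = 2.3772 + 11.155 = 13.5322


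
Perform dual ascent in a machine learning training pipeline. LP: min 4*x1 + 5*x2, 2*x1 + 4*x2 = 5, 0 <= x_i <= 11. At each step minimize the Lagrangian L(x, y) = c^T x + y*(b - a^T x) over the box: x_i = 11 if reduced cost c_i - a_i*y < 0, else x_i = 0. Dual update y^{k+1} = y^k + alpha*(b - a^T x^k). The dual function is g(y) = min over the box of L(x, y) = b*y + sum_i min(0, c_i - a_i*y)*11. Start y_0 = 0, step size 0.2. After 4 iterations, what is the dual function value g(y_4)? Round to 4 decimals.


Dual ascent for LP: min 4*x1 + 5*x2, 2*x1 + 4*x2 = 5, 0 <= x_i <= 11
Step 1: y^k = 0.0, reduced costs: (4.0, 5.0)
  x^k = (0.0, 0.0), subgradient = b - a^T x = 5.0
  y^{k+1} = 0.0 + 0.2*5.0 = 1.0
Step 2: y^k = 1.0, reduced costs: (2.0, 1.0)
  x^k = (0.0, 0.0), subgradient = b - a^T x = 5.0
  y^{k+1} = 1.0 + 0.2*5.0 = 2.0
Step 3: y^k = 2.0, reduced costs: (0.0, -3.0)
  x^k = (0.0, 11.0), subgradient = b - a^T x = -39.0
  y^{k+1} = 2.0 + 0.2*-39.0 = -5.8
Step 4: y^k = -5.8, reduced costs: (15.6, 28.2)
  x^k = (0.0, 0.0), subgradient = b - a^T x = 5.0
  y^{k+1} = -5.8 + 0.2*5.0 = -4.8
Dual objective at y_4 = -4.8: reduced costs (13.6, 24.2), box minimizer x = (0.0, 0.0)
g(y_4) = b*y + (c1 - a1*y)*x1 + (c2 - a2*y)*x2 = 5*(-4.8) + 13.6*0.0 + 24.2*0.0 = -24.0 + 0.0 + 0.0 = -24.0


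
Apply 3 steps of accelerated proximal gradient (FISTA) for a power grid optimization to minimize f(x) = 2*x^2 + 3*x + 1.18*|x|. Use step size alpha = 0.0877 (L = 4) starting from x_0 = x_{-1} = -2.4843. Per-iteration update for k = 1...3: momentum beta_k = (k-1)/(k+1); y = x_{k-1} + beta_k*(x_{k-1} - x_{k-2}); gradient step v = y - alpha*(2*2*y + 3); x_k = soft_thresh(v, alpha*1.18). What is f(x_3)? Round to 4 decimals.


FISTA on f(x) = 2*x^2 + 3*x + 1.18*|x|
L = 4, alpha = 0.0877
Iteration 1: beta = 0.0, y = -2.4843 + 0.0*(-2.4843 + 2.4843) = -2.4843
  grad(y) = -6.9372, v = y - alpha*grad = -1.8759
  prox(v) = soft_thresh(-1.8759, 0.1035) = -1.7724
Iteration 2: beta = 0.3333, y = -1.7724 + 0.3333*(-1.7724 + 2.4843) = -1.5351
  grad(y) = -3.1405, v = y - alpha*grad = -1.2597
  prox(v) = soft_thresh(-1.2597, 0.1035) = -1.1562
Iteration 3: beta = 0.5, y = -1.1562 + 0.5*(-1.1562 + 1.7724) = -0.8481
  grad(y) = -0.3925, v = y - alpha*grad = -0.8137
  prox(v) = soft_thresh(-0.8137, 0.1035) = -0.7102
f(x_3) = 2*(-0.7102)^2 + 3*(-0.7102) + 1.18*|-0.7102| = -0.2838


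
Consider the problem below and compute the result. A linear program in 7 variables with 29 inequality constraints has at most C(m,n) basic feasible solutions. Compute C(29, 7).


Each vertex corresponds to some choice of n active constraints out of m, so the number of vertices is at most C(m, n) = m! / (n!(m-n)!).
m = 29, n = 7
Numerator: 29 * 28 * 27 * 26 * 25 * 24 * 23
Denominator: 7! = 5040
C(29, 7) = 1560780


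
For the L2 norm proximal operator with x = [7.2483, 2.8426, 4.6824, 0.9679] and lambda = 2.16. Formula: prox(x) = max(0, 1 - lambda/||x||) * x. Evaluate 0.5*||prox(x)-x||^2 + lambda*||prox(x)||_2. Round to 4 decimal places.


Step 1: Compute ||x||.
||x|| = 9.1367
Step 2: Compute scaling factor.
scale = max(0, 1 - 2.16/9.1367) = 0.7636
Step 3: prox(x) = [5.5347, 2.1706, 3.5754, 0.7391]
||prox(x)|| = 6.9767
Step 4: Proximal objective.
0.5*||prox-x||^2 = 2.3328
lambda*||prox|| = 15.0697
Total = 17.4025


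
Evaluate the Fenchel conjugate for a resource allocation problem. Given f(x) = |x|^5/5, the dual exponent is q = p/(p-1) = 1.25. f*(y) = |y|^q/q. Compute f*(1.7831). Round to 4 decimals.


The conjugate exponent q satisfies 1/p + 1/q = 1.
p = 5, so q = 5/(5 - 1) = 1.25
|y|^q = 1.7831^1.25 = 2.0605
f*(1.7831) = 2.0605 / 1.25 = 1.6484


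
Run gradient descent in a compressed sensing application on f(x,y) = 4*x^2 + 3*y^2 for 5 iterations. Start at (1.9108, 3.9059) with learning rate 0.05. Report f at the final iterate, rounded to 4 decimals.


Gradient descent on f(x,y) = 4*x^2 + 3*y^2.
Starting point: (1.9108, 3.9059), alpha = 0.05
Step 1: grad_x = 2*4*1.9108 = 15.2864, grad_y = 2*3*3.9059 = 23.4354
  x_1 = 1.9108 - 0.05*15.2864 = 1.1465
  y_1 = 3.9059 - 0.05*23.4354 = 2.7341
Step 2: grad_x = 2*4*1.1465 = 9.1718, grad_y = 2*3*2.7341 = 16.4048
  x_2 = 1.1465 - 0.05*9.1718 = 0.6879
  y_2 = 2.7341 - 0.05*16.4048 = 1.9139
Step 3: grad_x = 2*4*0.6879 = 5.5031, grad_y = 2*3*1.9139 = 11.4833
  x_3 = 0.6879 - 0.05*5.5031 = 0.4127
  y_3 = 1.9139 - 0.05*11.4833 = 1.3397
Step 4: grad_x = 2*4*0.4127 = 3.3019, grad_y = 2*3*1.3397 = 8.0383
  x_4 = 0.4127 - 0.05*3.3019 = 0.2476
  y_4 = 1.3397 - 0.05*8.0383 = 0.9378
Step 5: grad_x = 2*4*0.2476 = 1.9811, grad_y = 2*3*0.9378 = 5.6268
  x_5 = 0.2476 - 0.05*1.9811 = 0.1486
  y_5 = 0.9378 - 0.05*5.6268 = 0.6565
f(0.1486, 0.6565) = 4*0.1486^2 + 3*0.6565^2 = 1.3811


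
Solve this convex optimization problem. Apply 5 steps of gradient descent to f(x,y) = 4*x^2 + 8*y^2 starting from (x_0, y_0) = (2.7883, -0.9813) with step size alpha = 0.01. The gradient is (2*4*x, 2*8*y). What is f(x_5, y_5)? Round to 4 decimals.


Gradient descent on f(x,y) = 4*x^2 + 8*y^2.
Starting point: (2.7883, -0.9813), alpha = 0.01
Step 1: grad_x = 2*4*2.7883 = 22.3064, grad_y = 2*8*-0.9813 = -15.7008
  x_1 = 2.7883 - 0.01*22.3064 = 2.5652
  y_1 = -0.9813 - 0.01*-15.7008 = -0.8243
Step 2: grad_x = 2*4*2.5652 = 20.5219, grad_y = 2*8*-0.8243 = -13.1887
  x_2 = 2.5652 - 0.01*20.5219 = 2.36
  y_2 = -0.8243 - 0.01*-13.1887 = -0.6924
Step 3: grad_x = 2*4*2.36 = 18.8801, grad_y = 2*8*-0.6924 = -11.0785
  x_3 = 2.36 - 0.01*18.8801 = 2.1712
  y_3 = -0.6924 - 0.01*-11.0785 = -0.5816
Step 4: grad_x = 2*4*2.1712 = 17.3697, grad_y = 2*8*-0.5816 = -9.3059
  x_4 = 2.1712 - 0.01*17.3697 = 1.9975
  y_4 = -0.5816 - 0.01*-9.3059 = -0.4886
Step 5: grad_x = 2*4*1.9975 = 15.9801, grad_y = 2*8*-0.4886 = -7.817
  x_5 = 1.9975 - 0.01*15.9801 = 1.8377
  y_5 = -0.4886 - 0.01*-7.817 = -0.4104
f(1.8377, -0.4104) = 4*1.8377^2 + 8*(-0.4104)^2 = 14.8562


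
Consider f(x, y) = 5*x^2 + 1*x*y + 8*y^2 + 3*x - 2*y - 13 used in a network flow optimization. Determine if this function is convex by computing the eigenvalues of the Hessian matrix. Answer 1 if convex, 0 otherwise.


The Hessian of f(x,y) = 5*x^2 + 1*x*y + 8*y^2 + 3*x - 2*y - 13 is:
H = [[10, 1], [1, 16]]
Trace = 10 + 16 = 26
Determinant = 10*16 - (1)^2 = 159
Discriminant = (26)^2 - 4*159 = 40.0
Eigenvalues: lambda_1 = 9.8377, lambda_2 = 16.1623
The function is convex.

1


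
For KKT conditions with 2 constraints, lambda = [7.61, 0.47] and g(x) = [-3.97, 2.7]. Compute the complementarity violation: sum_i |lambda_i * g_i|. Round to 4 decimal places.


KKT complementary slackness check:
lambda_1 * g_1 = 7.61 * -3.97 = -30.2117
lambda_2 * g_2 = 0.47 * 2.7 = 1.269
Total violation = 30.2117 + 1.269 = 31.4807


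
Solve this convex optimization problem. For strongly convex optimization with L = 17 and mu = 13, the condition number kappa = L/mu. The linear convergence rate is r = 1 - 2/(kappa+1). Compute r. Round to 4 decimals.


Step 1: Compute the condition number.
kappa = L/mu = 17/13 = 1.3077
Step 2: Compute the convergence rate.
r = 1 - 2/(kappa + 1) = 1 - 2*mu/(L + mu) = (L - mu)/(L + mu) = 4/30 = 0.1333


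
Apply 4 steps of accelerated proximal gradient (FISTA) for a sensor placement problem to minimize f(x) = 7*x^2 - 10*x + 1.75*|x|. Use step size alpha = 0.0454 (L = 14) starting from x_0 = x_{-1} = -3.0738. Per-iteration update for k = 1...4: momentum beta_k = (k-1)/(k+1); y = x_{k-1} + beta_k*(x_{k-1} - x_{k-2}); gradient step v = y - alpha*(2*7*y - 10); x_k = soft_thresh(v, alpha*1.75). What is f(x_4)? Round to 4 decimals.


FISTA on f(x) = 7*x^2 - 10*x + 1.75*|x|
L = 14, alpha = 0.0454
Iteration 1: beta = 0.0, y = -3.0738 + 0.0*(-3.0738 + 3.0738) = -3.0738
  grad(y) = -53.0332, v = y - alpha*grad = -0.6661
  prox(v) = soft_thresh(-0.6661, 0.0795) = -0.5866
Iteration 2: beta = 0.3333, y = -0.5866 + 0.3333*(-0.5866 + 3.0738) = 0.2424
  grad(y) = -6.6063, v = y - alpha*grad = 0.5423
  prox(v) = soft_thresh(0.5423, 0.0795) = 0.4629
Iteration 3: beta = 0.5, y = 0.4629 + 0.5*(0.4629 + 0.5866) = 0.9876
  grad(y) = 3.8271, v = y - alpha*grad = 0.8139
  prox(v) = soft_thresh(0.8139, 0.0795) = 0.7344
Iteration 4: beta = 0.6, y = 0.7344 + 0.6*(0.7344 - 0.4629) = 0.8974
  grad(y) = 2.5634, v = y - alpha*grad = 0.781
  prox(v) = soft_thresh(0.781, 0.0795) = 0.7016
f(x_4) = 7*0.7016^2 - 10*0.7016 + 1.75*|0.7016| = -2.3426


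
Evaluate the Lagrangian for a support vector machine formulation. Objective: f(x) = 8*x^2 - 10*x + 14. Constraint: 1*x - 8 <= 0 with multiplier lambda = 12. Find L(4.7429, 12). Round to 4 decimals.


Step 1: Evaluate f(x).
f(4.7429) = 8*4.7429^2 - 10*4.7429 + 14 = 146.5318
Step 2: Evaluate g(x).
g(4.7429) = 1*4.7429 - 8 = -3.2571
Step 3: Compute Lagrangian.
L = 146.5318 + 12*-3.2571 = 107.4466


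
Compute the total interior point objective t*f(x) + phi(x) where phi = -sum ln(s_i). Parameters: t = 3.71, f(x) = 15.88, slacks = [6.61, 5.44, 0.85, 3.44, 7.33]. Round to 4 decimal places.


Step 1: Compute log-barrier.
ln values: [1.8886, 1.6938, -0.1625, 1.2355, 1.992]
phi = -(1.8886 + 1.6938 - 0.1625 + 1.2355 + 1.992) = -6.6473
Step 2: Compute augmented objective.
t*f(x) = 3.71*15.88 = 58.9148
Total = 58.9148 - 6.6473 = 52.2675


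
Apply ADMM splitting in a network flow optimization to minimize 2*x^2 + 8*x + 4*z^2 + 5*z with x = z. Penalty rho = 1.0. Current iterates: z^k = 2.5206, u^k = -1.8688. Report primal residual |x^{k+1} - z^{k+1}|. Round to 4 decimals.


ADMM iteration with rho = 1.0, z^k = 2.5206, u^k = -1.8688
Step 1: x-update.
Minimize 2*x^2 + 8*x + (1.0/2)*(x - 2.5206 - 1.8688)^2
FOC: (2*2 + 1.0)*x = -8 + 1.0*(2.5206 + 1.8688)
x^{k+1} = -0.7221
Step 2: z-update.
Minimize 4*z^2 + 5*z + (1.0/2)*(-0.7221 - z - 1.8688)^2
FOC: (2*4 + 1.0)*z = -5 + 1.0*(-0.7221 - 1.8688)
z^{k+1} = -0.8434
Step 3: u-update.
u^{k+1} = -1.8688 - 0.7221 + 0.8434 = -1.7475
Step 4: Primal residual = |-0.7221 + 0.8434| = 0.1213


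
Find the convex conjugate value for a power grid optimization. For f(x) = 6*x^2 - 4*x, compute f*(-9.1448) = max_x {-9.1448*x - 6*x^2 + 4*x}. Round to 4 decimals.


f*(y) = sup_x {y*x - a*x^2 - b*x} = sup_x {(y-b)*x - a*x^2}
FOC: (y - b) - 2a*x = 0 => x* = (y - b)/(2a)
x* = (-9.1448 + 4)/(2*6) = -0.4287
f*(-9.1448) = (y-b)^2/(4a) = (-9.1448 + 4)^2/(4*6)
= 26.469/24 = 1.1029


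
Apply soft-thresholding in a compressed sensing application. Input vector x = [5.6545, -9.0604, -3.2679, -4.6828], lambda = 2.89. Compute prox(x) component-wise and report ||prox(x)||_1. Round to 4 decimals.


Soft-thresholding with lambda = 2.89:
prox(5.6545) = sign(5.6545)*max(|5.6545| - 2.89, 0) = 2.7645
prox(-9.0604) = sign(-9.0604)*max(|-9.0604| - 2.89, 0) = -6.1704
prox(-3.2679) = sign(-3.2679)*max(|-3.2679| - 2.89, 0) = -0.3779
prox(-4.6828) = sign(-4.6828)*max(|-4.6828| - 2.89, 0) = -1.7928
prox(x) = [2.7645, -6.1704, -0.3779, -1.7928]
||prox(x)||_1 = 2.7645 + 6.1704 + 0.3779 + 1.7928 = 11.1056


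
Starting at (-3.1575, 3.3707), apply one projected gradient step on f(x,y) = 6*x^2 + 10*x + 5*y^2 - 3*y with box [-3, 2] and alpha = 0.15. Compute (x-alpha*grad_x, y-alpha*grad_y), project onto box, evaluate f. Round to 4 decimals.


Step 1: Compute gradient at (-3.1575, 3.3707).
grad_x = 2*6*-3.1575 + 10 = -27.89
grad_y = 2*5*3.3707 - 3 = 30.707
Step 2: Gradient step.
x_raw = -3.1575 - 0.15*-27.89 = 1.026
y_raw = 3.3707 - 0.15*30.707 = -1.2354
Step 3: Project onto [-3, 2].
x_proj = clip(1.026) = 1.026
y_proj = clip(-1.2354) = -1.2354
Step 4: Evaluate f.
f(1.026, -1.2354) = 27.9126


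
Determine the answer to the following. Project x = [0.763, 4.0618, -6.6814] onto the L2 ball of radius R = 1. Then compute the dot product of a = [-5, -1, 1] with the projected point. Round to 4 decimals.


Step 1: Compute ||x|| (intermediates to 6 decimals).
||x|| = sqrt(0.763^2 + 4.0618^2 + (-6.6814)^2) = 7.856303
Step 2: Project.
Since ||x|| > R, scale = R/||x|| = 1/7.856303 = 0.127286, proj(x) = scale * x
proj(x) = [0.097119, 0.51701, -0.850449]
Step 3: Dot product.
a^T * proj(x) = -5*0.097119 - 1*0.51701 + 1*(-0.850449) = -1.8531


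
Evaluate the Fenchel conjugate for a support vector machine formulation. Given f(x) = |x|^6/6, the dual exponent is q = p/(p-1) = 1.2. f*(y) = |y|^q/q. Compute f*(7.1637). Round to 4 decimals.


The conjugate exponent q satisfies 1/p + 1/q = 1.
p = 6, so q = 6/(6 - 1) = 1.2
|y|^q = 7.1637^1.2 = 10.621
f*(7.1637) = 10.621 / 1.2 = 8.8508


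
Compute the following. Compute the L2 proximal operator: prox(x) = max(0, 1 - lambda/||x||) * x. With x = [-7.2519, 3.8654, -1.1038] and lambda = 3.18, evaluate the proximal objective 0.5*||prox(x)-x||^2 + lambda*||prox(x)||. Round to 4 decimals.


Step 1: Compute ||x||.
||x|| = 8.2915
Step 2: Compute scaling factor.
scale = max(0, 1 - 3.18/8.2915) = 0.6165
Step 3: prox(x) = [-4.4706, 2.3829, -0.6805]
||prox(x)|| = 5.1115
Step 4: Proximal objective.
0.5*||prox-x||^2 = 5.0562
lambda*||prox|| = 16.2546
Total = 21.3109


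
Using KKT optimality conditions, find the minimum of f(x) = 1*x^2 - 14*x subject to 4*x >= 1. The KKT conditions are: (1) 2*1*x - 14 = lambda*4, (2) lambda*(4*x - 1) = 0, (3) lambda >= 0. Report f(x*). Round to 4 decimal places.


Step 1: Try lambda = 0 (constraint inactive).
Stationarity: 2*1*x - 14 = 0
x* = 14/(2*1) = 7.0
Check constraint: 4*7.0 = 28.0 >= 1 -- satisfied.
Step 2: Compute optimal value.
f(x*) = 1*7.0^2 - 14*7.0 = -49.0


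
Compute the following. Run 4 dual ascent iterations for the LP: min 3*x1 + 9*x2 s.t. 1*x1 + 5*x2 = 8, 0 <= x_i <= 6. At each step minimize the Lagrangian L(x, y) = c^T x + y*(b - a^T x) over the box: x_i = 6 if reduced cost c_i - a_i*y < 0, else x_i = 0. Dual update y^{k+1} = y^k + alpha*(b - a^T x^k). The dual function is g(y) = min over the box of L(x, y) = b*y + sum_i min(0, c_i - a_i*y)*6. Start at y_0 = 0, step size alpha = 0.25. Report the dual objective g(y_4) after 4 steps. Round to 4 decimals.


Dual ascent for LP: min 3*x1 + 9*x2, 1*x1 + 5*x2 = 8, 0 <= x_i <= 6
Step 1: y^k = 0.0, reduced costs: (3.0, 9.0)
  x^k = (0.0, 0.0), subgradient = b - a^T x = 8.0
  y^{k+1} = 0.0 + 0.25*8.0 = 2.0
Step 2: y^k = 2.0, reduced costs: (1.0, -1.0)
  x^k = (0.0, 6.0), subgradient = b - a^T x = -22.0
  y^{k+1} = 2.0 + 0.25*-22.0 = -3.5
Step 3: y^k = -3.5, reduced costs: (6.5, 26.5)
  x^k = (0.0, 0.0), subgradient = b - a^T x = 8.0
  y^{k+1} = -3.5 + 0.25*8.0 = -1.5
Step 4: y^k = -1.5, reduced costs: (4.5, 16.5)
  x^k = (0.0, 0.0), subgradient = b - a^T x = 8.0
  y^{k+1} = -1.5 + 0.25*8.0 = 0.5
Dual objective at y_4 = 0.5: reduced costs (2.5, 6.5), box minimizer x = (0.0, 0.0)
g(y_4) = b*y + (c1 - a1*y)*x1 + (c2 - a2*y)*x2 = 8*0.5 + 2.5*0.0 + 6.5*0.0 = 4.0 + 0.0 + 0.0 = 4.0


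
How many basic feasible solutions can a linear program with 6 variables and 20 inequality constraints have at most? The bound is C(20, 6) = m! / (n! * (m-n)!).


Each vertex corresponds to some choice of n active constraints out of m, so the number of vertices is at most C(m, n) = m! / (n!(m-n)!).
m = 20, n = 6
Numerator: 20 * 19 * 18 * 17 * 16 * 15
Denominator: 6! = 720
C(20, 6) = 38760


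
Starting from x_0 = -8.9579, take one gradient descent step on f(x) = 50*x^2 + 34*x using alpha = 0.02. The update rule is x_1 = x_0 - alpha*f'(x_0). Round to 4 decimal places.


We compute the gradient at x_0 and apply the update.
f'(x) = 100*x + 34
f'(-8.9579) = 100*-8.9579 + 34 = -861.79
x_1 = -8.9579 - 0.02*-861.79 = 8.2779


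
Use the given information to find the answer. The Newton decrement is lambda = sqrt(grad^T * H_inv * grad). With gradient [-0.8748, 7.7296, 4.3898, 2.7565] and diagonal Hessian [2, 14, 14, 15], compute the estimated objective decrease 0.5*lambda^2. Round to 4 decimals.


Step 1: H is diagonal, so H^(-1) * g = [-0.4374, 0.5521, 0.3136, 0.1838].
Step 2: g^T H^(-1) g = sum_i g_i^2 / H_ii
  = (-0.8748)^2/2 + (7.7296)^2/14 + (4.3898)^2/14 + (2.7565)^2/15
  = 0.3826 + 4.2676 + 1.3765 + 0.5066 = 6.5333
Step 3: Objective decrease = 0.5 * g^T H^(-1) g = 3.2666


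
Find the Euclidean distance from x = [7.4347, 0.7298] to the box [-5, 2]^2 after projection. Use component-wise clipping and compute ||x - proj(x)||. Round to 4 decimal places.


Project each component onto [-5, 2].
clip(7.4347) = 2.0, clip(0.7298) = 0.7298
Projection = [2.0, 0.7298]
Squared diffs: [29.536, 0.0]
Distance = sqrt(29.536) = 5.4347


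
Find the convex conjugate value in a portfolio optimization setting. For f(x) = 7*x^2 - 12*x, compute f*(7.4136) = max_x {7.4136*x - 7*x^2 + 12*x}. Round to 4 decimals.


f*(y) = sup_x {y*x - a*x^2 - b*x} = sup_x {(y-b)*x - a*x^2}
FOC: (y - b) - 2a*x = 0 => x* = (y - b)/(2a)
x* = (7.4136 + 12)/(2*7) = 1.3867
f*(7.4136) = (y-b)^2/(4a) = (7.4136 + 12)^2/(4*7)
= 376.8879/28 = 13.4603


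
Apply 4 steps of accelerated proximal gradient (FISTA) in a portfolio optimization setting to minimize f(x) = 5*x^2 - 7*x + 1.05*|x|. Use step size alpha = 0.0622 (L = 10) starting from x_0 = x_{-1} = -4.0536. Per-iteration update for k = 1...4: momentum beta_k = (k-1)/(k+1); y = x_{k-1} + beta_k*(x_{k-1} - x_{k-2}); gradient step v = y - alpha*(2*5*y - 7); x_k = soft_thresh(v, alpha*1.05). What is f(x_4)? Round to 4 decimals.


FISTA on f(x) = 5*x^2 - 7*x + 1.05*|x|
L = 10, alpha = 0.0622
Iteration 1: beta = 0.0, y = -4.0536 + 0.0*(-4.0536 + 4.0536) = -4.0536
  grad(y) = -47.536, v = y - alpha*grad = -1.0969
  prox(v) = soft_thresh(-1.0969, 0.0653) = -1.0316
Iteration 2: beta = 0.3333, y = -1.0316 + 0.3333*(-1.0316 + 4.0536) = -0.0242
  grad(y) = -7.242, v = y - alpha*grad = 0.4263
  prox(v) = soft_thresh(0.4263, 0.0653) = 0.3609
Iteration 3: beta = 0.5, y = 0.3609 + 0.5*(0.3609 + 1.0316) = 1.0572
  grad(y) = 3.5719, v = y - alpha*grad = 0.835
  prox(v) = soft_thresh(0.835, 0.0653) = 0.7697
Iteration 4: beta = 0.6, y = 0.7697 + 0.6*(0.7697 - 0.3609) = 1.015
  grad(y) = 3.1497, v = y - alpha*grad = 0.8191
  prox(v) = soft_thresh(0.8191, 0.0653) = 0.7537
f(x_4) = 5*0.7537^2 - 7*0.7537 + 1.05*|0.7537| = -1.6441


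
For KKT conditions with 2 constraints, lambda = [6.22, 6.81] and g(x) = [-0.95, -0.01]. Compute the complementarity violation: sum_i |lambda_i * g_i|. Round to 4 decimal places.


KKT complementary slackness check:
lambda_1 * g_1 = 6.22 * -0.95 = -5.909
lambda_2 * g_2 = 6.81 * -0.01 = -0.0681
Total violation = 5.909 + 0.0681 = 5.9771


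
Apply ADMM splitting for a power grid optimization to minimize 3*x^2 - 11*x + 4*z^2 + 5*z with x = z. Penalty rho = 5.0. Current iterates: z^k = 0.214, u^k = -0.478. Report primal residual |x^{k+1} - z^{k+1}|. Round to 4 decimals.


ADMM iteration with rho = 5.0, z^k = 0.214, u^k = -0.478
Step 1: x-update.
Minimize 3*x^2 - 11*x + (5.0/2)*(x - 0.214 - 0.478)^2
FOC: (2*3 + 5.0)*x = 11 + 5.0*(0.214 + 0.478)
x^{k+1} = 1.3145
Step 2: z-update.
Minimize 4*z^2 + 5*z + (5.0/2)*(1.3145 - z - 0.478)^2
FOC: (2*4 + 5.0)*z = -5 + 5.0*(1.3145 - 0.478)
z^{k+1} = -0.0629
Step 3: u-update.
u^{k+1} = -0.478 + 1.3145 + 0.0629 = 0.8994
Step 4: Primal residual = |1.3145 + 0.0629| = 1.3774


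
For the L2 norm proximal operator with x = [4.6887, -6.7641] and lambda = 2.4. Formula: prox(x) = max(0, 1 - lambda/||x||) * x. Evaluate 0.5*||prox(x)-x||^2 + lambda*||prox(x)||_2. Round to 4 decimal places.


Step 1: Compute ||x||.
||x|| = 8.2302
Step 2: Compute scaling factor.
scale = max(0, 1 - 2.4/8.2302) = 0.7084
Step 3: prox(x) = [3.3214, -4.7916]
||prox(x)|| = 5.8302
Step 4: Proximal objective.
0.5*||prox-x||^2 = 2.88
lambda*||prox|| = 13.9925
Total = 16.8726


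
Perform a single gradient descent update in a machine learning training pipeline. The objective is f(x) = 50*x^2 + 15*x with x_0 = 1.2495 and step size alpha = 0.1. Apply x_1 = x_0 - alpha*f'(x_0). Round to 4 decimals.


We compute the gradient at x_0 and apply the update.
f'(x) = 100*x + 15
f'(1.2495) = 100*1.2495 + 15 = 139.95
x_1 = 1.2495 - 0.1*139.95 = -12.7455


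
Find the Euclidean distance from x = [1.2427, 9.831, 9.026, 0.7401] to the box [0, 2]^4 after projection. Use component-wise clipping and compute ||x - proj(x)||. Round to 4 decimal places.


Project each component onto [0, 2].
clip(1.2427) = 1.2427, clip(9.831) = 2.0, clip(9.026) = 2.0, clip(0.7401) = 0.7401
Projection = [1.2427, 2.0, 2.0, 0.7401]
Squared diffs: [0.0, 61.3246, 49.3647, 0.0]
Distance = sqrt(110.6893) = 10.5209


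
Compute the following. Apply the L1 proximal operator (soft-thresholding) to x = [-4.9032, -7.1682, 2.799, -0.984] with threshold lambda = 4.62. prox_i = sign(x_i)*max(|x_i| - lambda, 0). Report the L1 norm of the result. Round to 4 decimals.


Soft-thresholding with lambda = 4.62:
prox(-4.9032) = sign(-4.9032)*max(|-4.9032| - 4.62, 0) = -0.2832
prox(-7.1682) = sign(-7.1682)*max(|-7.1682| - 4.62, 0) = -2.5482
prox(2.799) = sign(2.799)*max(|2.799| - 4.62, 0) = 0.0
prox(-0.984) = sign(-0.984)*max(|-0.984| - 4.62, 0) = 0.0
prox(x) = [-0.2832, -2.5482, 0.0, 0.0]
||prox(x)||_1 = 0.2832 + 2.5482 + 0.0 + 0.0 = 2.8314


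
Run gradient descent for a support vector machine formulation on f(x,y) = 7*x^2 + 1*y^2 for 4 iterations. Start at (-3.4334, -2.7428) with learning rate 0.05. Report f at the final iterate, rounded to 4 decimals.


Gradient descent on f(x,y) = 7*x^2 + 1*y^2.
Starting point: (-3.4334, -2.7428), alpha = 0.05
Step 1: grad_x = 2*7*-3.4334 = -48.0676, grad_y = 2*1*-2.7428 = -5.4856
  x_1 = -3.4334 - 0.05*-48.0676 = -1.03
  y_1 = -2.7428 - 0.05*-5.4856 = -2.4685
Step 2: grad_x = 2*7*-1.03 = -14.4203, grad_y = 2*1*-2.4685 = -4.937
  x_2 = -1.03 - 0.05*-14.4203 = -0.309
  y_2 = -2.4685 - 0.05*-4.937 = -2.2217
Step 3: grad_x = 2*7*-0.309 = -4.3261, grad_y = 2*1*-2.2217 = -4.4433
  x_3 = -0.309 - 0.05*-4.3261 = -0.0927
  y_3 = -2.2217 - 0.05*-4.4433 = -1.9995
Step 4: grad_x = 2*7*-0.0927 = -1.2978, grad_y = 2*1*-1.9995 = -3.999
  x_4 = -0.0927 - 0.05*-1.2978 = -0.0278
  y_4 = -1.9995 - 0.05*-3.999 = -1.7996
f(-0.0278, -1.7996) = 7*(-0.0278)^2 + 1*(-1.7996)^2 = 3.2438


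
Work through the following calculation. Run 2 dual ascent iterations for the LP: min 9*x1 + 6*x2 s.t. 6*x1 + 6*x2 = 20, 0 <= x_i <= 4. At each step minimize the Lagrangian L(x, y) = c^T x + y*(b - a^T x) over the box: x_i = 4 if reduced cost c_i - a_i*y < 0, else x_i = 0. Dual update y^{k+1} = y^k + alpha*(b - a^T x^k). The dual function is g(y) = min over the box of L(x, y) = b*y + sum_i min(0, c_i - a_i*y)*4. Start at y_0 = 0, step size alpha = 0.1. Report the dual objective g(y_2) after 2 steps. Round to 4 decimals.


Dual ascent for LP: min 9*x1 + 6*x2, 6*x1 + 6*x2 = 20, 0 <= x_i <= 4
Step 1: y^k = 0.0, reduced costs: (9.0, 6.0)
  x^k = (0.0, 0.0), subgradient = b - a^T x = 20.0
  y^{k+1} = 0.0 + 0.1*20.0 = 2.0
Step 2: y^k = 2.0, reduced costs: (-3.0, -6.0)
  x^k = (4.0, 4.0), subgradient = b - a^T x = -28.0
  y^{k+1} = 2.0 + 0.1*-28.0 = -0.8
Dual objective at y_2 = -0.8: reduced costs (13.8, 10.8), box minimizer x = (0.0, 0.0)
g(y_2) = b*y + (c1 - a1*y)*x1 + (c2 - a2*y)*x2 = 20*(-0.8) + 13.8*0.0 + 10.8*0.0 = -16.0 + 0.0 + 0.0 = -16.0


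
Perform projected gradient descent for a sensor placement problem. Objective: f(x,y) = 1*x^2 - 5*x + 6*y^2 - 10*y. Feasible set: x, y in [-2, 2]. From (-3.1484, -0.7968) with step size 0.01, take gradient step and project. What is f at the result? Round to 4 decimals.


Step 1: Compute gradient at (-3.1484, -0.7968).
grad_x = 2*1*-3.1484 - 5 = -11.2968
grad_y = 2*6*-0.7968 - 10 = -19.5616
Step 2: Gradient step.
x_raw = -3.1484 - 0.01*-11.2968 = -3.0354
y_raw = -0.7968 - 0.01*-19.5616 = -0.6012
Step 3: Project onto [-2, 2].
x_proj = clip(-3.0354) = -2.0
y_proj = clip(-0.6012) = -0.6012
Step 4: Evaluate f.
f(-2.0, -0.6012) = 22.1804


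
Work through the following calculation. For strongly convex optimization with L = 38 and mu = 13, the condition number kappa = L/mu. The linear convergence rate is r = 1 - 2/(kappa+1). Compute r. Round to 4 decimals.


Step 1: Compute the condition number.
kappa = L/mu = 38/13 = 2.9231
Step 2: Compute the convergence rate.
r = 1 - 2/(kappa + 1) = 1 - 2*mu/(L + mu) = (L - mu)/(L + mu) = 25/51 = 0.4902


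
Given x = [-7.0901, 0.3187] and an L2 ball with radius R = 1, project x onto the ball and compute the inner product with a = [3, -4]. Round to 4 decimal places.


Step 1: Compute ||x|| (intermediates to 6 decimals).
||x|| = sqrt((-7.0901)^2 + 0.3187^2) = 7.097259
Step 2: Project.
Since ||x|| > R, scale = R/||x|| = 1/7.097259 = 0.140899, proj(x) = scale * x
proj(x) = [-0.998988, 0.044905]
Step 3: Dot product.
a^T * proj(x) = 3*(-0.998988) - 4*0.044905 = -3.1766


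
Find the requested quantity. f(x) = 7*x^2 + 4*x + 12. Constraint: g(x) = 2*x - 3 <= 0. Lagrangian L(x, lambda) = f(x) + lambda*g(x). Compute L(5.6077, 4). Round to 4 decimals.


Step 1: Evaluate f(x).
f(5.6077) = 7*5.6077^2 + 4*5.6077 + 12 = 254.5549
Step 2: Evaluate g(x).
g(5.6077) = 2*5.6077 - 3 = 8.2154
Step 3: Compute Lagrangian.
L = 254.5549 + 4*8.2154 = 287.4165


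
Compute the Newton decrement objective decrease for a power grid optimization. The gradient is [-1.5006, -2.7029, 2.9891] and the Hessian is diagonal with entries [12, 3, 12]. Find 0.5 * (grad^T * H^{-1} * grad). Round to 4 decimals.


Step 1: H is diagonal, so H^(-1) * g = [-0.1251, -0.901, 0.2491].
Step 2: g^T H^(-1) g = sum_i g_i^2 / H_ii
  = (-1.5006)^2/12 + (-2.7029)^2/3 + (2.9891)^2/12
  = 0.1877 + 2.4352 + 0.7446 = 3.3674
Step 3: Objective decrease = 0.5 * g^T H^(-1) g = 1.6837


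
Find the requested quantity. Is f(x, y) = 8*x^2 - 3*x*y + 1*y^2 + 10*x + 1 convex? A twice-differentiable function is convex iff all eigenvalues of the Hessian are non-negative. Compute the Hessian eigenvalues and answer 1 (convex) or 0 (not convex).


The Hessian of f(x,y) = 8*x^2 - 3*x*y + 1*y^2 + 10*x + 1 is:
H = [[16, -3], [-3, 2]]
Trace = 16 + 2 = 18
Determinant = 16*2 - (-3)^2 = 23
Discriminant = (18)^2 - 4*23 = 232.0
Eigenvalues: lambda_1 = 1.3842, lambda_2 = 16.6158
The function is convex.

1


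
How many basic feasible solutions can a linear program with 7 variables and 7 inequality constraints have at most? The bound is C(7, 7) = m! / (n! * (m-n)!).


Each vertex corresponds to some choice of n active constraints out of m, so the number of vertices is at most C(m, n) = m! / (n!(m-n)!).
m = 7, n = 7
Numerator: 7 * 6 * 5 * 4 * 3 * 2 * 1
Denominator: 7! = 5040
C(7, 7) = 1


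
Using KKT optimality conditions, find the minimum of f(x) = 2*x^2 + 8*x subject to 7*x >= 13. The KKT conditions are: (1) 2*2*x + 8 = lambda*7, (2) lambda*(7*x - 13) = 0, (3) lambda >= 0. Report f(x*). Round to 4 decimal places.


Step 1: Try lambda = 0 (constraint inactive).
x_unc = -8/(2*2) = -2.0
Check: 7*-2.0 = -14.0 < 13 -- violated!
Step 2: Constraint must be active: 7*x = 13
x* = 13/7 = 1.8571 (rounded; the exact value 13/7 is used below)
lambda = (2*2*(13/7) + 8)/7 = 2.2041
Step 3: Compute optimal value.
f(x*) = 2*(13/7)^2 + 8*(13/7) = 21.7551


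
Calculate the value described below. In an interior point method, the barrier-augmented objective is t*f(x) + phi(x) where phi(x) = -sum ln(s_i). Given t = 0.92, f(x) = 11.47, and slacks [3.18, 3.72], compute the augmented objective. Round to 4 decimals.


Step 1: Compute log-barrier.
ln values: [1.1569, 1.3137]
phi = -(1.1569 + 1.3137) = -2.4706
Step 2: Compute augmented objective.
t*f(x) = 0.92*11.47 = 10.5524
Total = 10.5524 - 2.4706 = 8.0818


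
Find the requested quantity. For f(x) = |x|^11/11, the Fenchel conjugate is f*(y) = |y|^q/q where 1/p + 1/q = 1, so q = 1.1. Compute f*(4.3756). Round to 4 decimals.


The conjugate exponent q satisfies 1/p + 1/q = 1.
p = 11, so q = 11/(11 - 1) = 1.1
|y|^q = 4.3756^1.1 = 5.0716
f*(4.3756) = 5.0716 / 1.1 = 4.6105


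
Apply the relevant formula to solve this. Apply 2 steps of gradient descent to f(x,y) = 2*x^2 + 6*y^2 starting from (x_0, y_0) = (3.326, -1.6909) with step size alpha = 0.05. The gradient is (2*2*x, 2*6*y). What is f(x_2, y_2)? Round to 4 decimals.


Gradient descent on f(x,y) = 2*x^2 + 6*y^2.
Starting point: (3.326, -1.6909), alpha = 0.05
Step 1: grad_x = 2*2*3.326 = 13.304, grad_y = 2*6*-1.6909 = -20.2908
  x_1 = 3.326 - 0.05*13.304 = 2.6608
  y_1 = -1.6909 - 0.05*-20.2908 = -0.6764
Step 2: grad_x = 2*2*2.6608 = 10.6432, grad_y = 2*6*-0.6764 = -8.1163
  x_2 = 2.6608 - 0.05*10.6432 = 2.1286
  y_2 = -0.6764 - 0.05*-8.1163 = -0.2705
f(2.1286, -0.2705) = 2*2.1286^2 + 6*(-0.2705)^2 = 9.5014


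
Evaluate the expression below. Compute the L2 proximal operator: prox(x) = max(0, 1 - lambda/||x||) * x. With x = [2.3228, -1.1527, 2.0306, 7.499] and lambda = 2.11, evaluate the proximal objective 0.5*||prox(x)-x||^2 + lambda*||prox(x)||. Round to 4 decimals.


Step 1: Compute ||x||.
||x|| = 8.1904
Step 2: Compute scaling factor.
scale = max(0, 1 - 2.11/8.1904) = 0.7424
Step 3: prox(x) = [1.7244, -0.8557, 1.5075, 5.5671]
||prox(x)|| = 6.0804
Step 4: Proximal objective.
0.5*||prox-x||^2 = 2.2261
lambda*||prox|| = 12.8296
Total = 15.0557


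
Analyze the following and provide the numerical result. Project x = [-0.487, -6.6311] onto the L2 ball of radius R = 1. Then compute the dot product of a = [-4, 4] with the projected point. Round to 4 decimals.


Step 1: Compute ||x|| (intermediates to 6 decimals).
||x|| = sqrt((-0.487)^2 + (-6.6311)^2) = 6.648959
Step 2: Project.
Since ||x|| > R, scale = R/||x|| = 1/6.648959 = 0.150399, proj(x) = scale * x
proj(x) = [-0.073244, -0.997311]
Step 3: Dot product.
a^T * proj(x) = -4*(-0.073244) + 4*(-0.997311) = -3.6963


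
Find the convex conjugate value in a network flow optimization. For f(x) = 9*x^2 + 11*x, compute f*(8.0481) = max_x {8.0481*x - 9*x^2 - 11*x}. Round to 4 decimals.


f*(y) = sup_x {y*x - a*x^2 - b*x} = sup_x {(y-b)*x - a*x^2}
FOC: (y - b) - 2a*x = 0 => x* = (y - b)/(2a)
x* = (8.0481 - 11)/(2*9) = -0.164
f*(8.0481) = (y-b)^2/(4a) = (8.0481 - 11)^2/(4*9)
= 8.7137/36 = 0.242


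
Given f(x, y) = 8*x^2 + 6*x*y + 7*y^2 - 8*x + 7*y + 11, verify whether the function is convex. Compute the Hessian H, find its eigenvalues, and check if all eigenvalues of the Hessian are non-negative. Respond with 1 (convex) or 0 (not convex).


The Hessian of f(x,y) = 8*x^2 + 6*x*y + 7*y^2 - 8*x + 7*y + 11 is:
H = [[16, 6], [6, 14]]
Trace = 16 + 14 = 30
Determinant = 16*14 - (6)^2 = 188
Discriminant = (30)^2 - 4*188 = 148.0
Eigenvalues: lambda_1 = 8.9172, lambda_2 = 21.0828
The function is convex.

1


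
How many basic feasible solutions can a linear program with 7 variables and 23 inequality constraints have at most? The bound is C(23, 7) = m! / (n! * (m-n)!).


Each vertex corresponds to some choice of n active constraints out of m, so the number of vertices is at most C(m, n) = m! / (n!(m-n)!).
m = 23, n = 7
Numerator: 23 * 22 * 21 * 20 * 19 * 18 * 17
Denominator: 7! = 5040
C(23, 7) = 245157


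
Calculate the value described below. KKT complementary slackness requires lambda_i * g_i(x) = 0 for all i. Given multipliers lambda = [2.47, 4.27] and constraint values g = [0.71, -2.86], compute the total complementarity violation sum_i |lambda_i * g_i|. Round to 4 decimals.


KKT complementary slackness check:
lambda_1 * g_1 = 2.47 * 0.71 = 1.7537
lambda_2 * g_2 = 4.27 * -2.86 = -12.2122
Total violation = 1.7537 + 12.2122 = 13.9659


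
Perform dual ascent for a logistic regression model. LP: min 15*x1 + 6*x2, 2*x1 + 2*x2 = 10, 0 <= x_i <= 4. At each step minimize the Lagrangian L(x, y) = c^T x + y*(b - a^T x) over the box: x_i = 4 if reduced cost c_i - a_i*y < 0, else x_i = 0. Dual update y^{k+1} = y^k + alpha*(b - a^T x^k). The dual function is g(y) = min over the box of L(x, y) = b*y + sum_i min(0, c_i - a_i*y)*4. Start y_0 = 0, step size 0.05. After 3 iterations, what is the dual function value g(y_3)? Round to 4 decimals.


Dual ascent for LP: min 15*x1 + 6*x2, 2*x1 + 2*x2 = 10, 0 <= x_i <= 4
Step 1: y^k = 0.0, reduced costs: (15.0, 6.0)
  x^k = (0.0, 0.0), subgradient = b - a^T x = 10.0
  y^{k+1} = 0.0 + 0.05*10.0 = 0.5
Step 2: y^k = 0.5, reduced costs: (14.0, 5.0)
  x^k = (0.0, 0.0), subgradient = b - a^T x = 10.0
  y^{k+1} = 0.5 + 0.05*10.0 = 1.0
Step 3: y^k = 1.0, reduced costs: (13.0, 4.0)
  x^k = (0.0, 0.0), subgradient = b - a^T x = 10.0
  y^{k+1} = 1.0 + 0.05*10.0 = 1.5
Dual objective at y_3 = 1.5: reduced costs (12.0, 3.0), box minimizer x = (0.0, 0.0)
g(y_3) = b*y + (c1 - a1*y)*x1 + (c2 - a2*y)*x2 = 10*1.5 + 12.0*0.0 + 3.0*0.0 = 15.0 + 0.0 + 0.0 = 15.0


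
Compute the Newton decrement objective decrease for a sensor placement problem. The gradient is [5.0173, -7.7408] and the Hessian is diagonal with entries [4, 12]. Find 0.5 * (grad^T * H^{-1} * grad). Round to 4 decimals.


Step 1: H is diagonal, so H^(-1) * g = [1.2543, -0.6451].
Step 2: g^T H^(-1) g = sum_i g_i^2 / H_ii
  = (5.0173)^2/4 + (-7.7408)^2/12
  = 6.2933 + 4.9933 = 11.2867
Step 3: Objective decrease = 0.5 * g^T H^(-1) g = 5.6433


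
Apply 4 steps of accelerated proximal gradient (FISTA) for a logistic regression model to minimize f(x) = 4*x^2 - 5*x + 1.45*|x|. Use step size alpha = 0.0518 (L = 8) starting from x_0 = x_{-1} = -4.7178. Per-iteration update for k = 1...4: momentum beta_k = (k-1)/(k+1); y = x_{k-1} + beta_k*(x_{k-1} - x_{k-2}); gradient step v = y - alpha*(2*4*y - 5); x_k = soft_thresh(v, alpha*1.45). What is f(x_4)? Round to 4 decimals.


FISTA on f(x) = 4*x^2 - 5*x + 1.45*|x|
L = 8, alpha = 0.0518
Iteration 1: beta = 0.0, y = -4.7178 + 0.0*(-4.7178 + 4.7178) = -4.7178
  grad(y) = -42.7424, v = y - alpha*grad = -2.5037
  prox(v) = soft_thresh(-2.5037, 0.0751) = -2.4286
Iteration 2: beta = 0.3333, y = -2.4286 + 0.3333*(-2.4286 + 4.7178) = -1.6656
  grad(y) = -18.3246, v = y - alpha*grad = -0.7164
  prox(v) = soft_thresh(-0.7164, 0.0751) = -0.6413
Iteration 3: beta = 0.5, y = -0.6413 + 0.5*(-0.6413 + 2.4286) = 0.2524
  grad(y) = -2.9805, v = y - alpha*grad = 0.4068
  prox(v) = soft_thresh(0.4068, 0.0751) = 0.3317
Iteration 4: beta = 0.6, y = 0.3317 + 0.6*(0.3317 + 0.6413) = 0.9155
  grad(y) = 2.324, v = y - alpha*grad = 0.7951
  prox(v) = soft_thresh(0.7951, 0.0751) = 0.72
f(x_4) = 4*0.72^2 - 5*0.72 + 1.45*|0.72| = -0.4824


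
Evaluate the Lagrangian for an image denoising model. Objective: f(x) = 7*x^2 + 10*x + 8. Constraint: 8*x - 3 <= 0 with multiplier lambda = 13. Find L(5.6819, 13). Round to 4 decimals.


Step 1: Evaluate f(x).
f(5.6819) = 7*5.6819^2 + 10*5.6819 + 8 = 290.8069
Step 2: Evaluate g(x).
g(5.6819) = 8*5.6819 - 3 = 42.4552
Step 3: Compute Lagrangian.
L = 290.8069 + 13*42.4552 = 842.7245


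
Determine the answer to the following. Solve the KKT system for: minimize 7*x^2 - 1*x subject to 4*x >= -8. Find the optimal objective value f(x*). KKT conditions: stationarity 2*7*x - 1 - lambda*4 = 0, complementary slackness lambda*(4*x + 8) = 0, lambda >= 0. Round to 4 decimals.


Step 1: Try lambda = 0 (constraint inactive).
Stationarity: 2*7*x - 1 = 0
x* = 1/(2*7) = 1/14 = 0.0714 (rounded; the exact value 1/14 is used below)
Check constraint: 4*0.0714 = 0.2856 >= -8 -- satisfied.
Step 2: Compute optimal value.
f(x*) = 7*(1/14)^2 - 1*(1/14) = -0.0357


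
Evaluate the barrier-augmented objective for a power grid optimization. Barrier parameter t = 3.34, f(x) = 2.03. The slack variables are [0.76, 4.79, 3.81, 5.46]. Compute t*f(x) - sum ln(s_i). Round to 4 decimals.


Step 1: Compute log-barrier.
ln values: [-0.2744, 1.5665, 1.3376, 1.6974]
phi = -(-0.2744 + 1.5665 + 1.3376 + 1.6974) = -4.3272
Step 2: Compute augmented objective.
t*f(x) = 3.34*2.03 = 6.7802
Total = 6.7802 - 4.3272 = 2.453


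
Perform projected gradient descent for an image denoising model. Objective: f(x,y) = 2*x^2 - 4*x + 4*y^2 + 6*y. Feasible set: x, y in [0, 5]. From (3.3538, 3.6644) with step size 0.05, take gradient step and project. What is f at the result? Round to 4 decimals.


Step 1: Compute gradient at (3.3538, 3.6644).
grad_x = 2*2*3.3538 - 4 = 9.4152
grad_y = 2*4*3.6644 + 6 = 35.3152
Step 2: Gradient step.
x_raw = 3.3538 - 0.05*9.4152 = 2.883
y_raw = 3.6644 - 0.05*35.3152 = 1.8986
Step 3: Project onto [0, 5].
x_proj = clip(2.883) = 2.883
y_proj = clip(1.8986) = 1.8986
Step 4: Evaluate f.
f(2.883, 1.8986) = 30.9029


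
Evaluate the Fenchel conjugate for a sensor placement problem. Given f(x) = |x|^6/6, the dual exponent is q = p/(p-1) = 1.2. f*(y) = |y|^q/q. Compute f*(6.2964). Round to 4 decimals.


The conjugate exponent q satisfies 1/p + 1/q = 1.
p = 6, so q = 6/(6 - 1) = 1.2
|y|^q = 6.2964^1.2 = 9.0973
f*(6.2964) = 9.0973 / 1.2 = 7.5811
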